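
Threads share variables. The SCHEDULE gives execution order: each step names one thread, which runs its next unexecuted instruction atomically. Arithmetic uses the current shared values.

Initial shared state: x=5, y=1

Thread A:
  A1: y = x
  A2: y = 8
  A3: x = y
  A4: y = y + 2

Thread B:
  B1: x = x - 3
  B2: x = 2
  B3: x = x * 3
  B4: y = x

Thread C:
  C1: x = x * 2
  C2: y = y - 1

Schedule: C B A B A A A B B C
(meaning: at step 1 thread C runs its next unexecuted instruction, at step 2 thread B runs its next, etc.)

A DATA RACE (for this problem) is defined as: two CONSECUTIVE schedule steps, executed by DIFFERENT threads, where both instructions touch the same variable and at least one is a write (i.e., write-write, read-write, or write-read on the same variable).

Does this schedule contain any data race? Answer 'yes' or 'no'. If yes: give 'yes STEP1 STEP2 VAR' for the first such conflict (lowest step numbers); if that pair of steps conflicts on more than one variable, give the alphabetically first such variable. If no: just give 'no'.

Steps 1,2: C(x = x * 2) vs B(x = x - 3). RACE on x (W-W).
Steps 2,3: B(x = x - 3) vs A(y = x). RACE on x (W-R).
Steps 3,4: A(y = x) vs B(x = 2). RACE on x (R-W).
Steps 4,5: B(r=-,w=x) vs A(r=-,w=y). No conflict.
Steps 5,6: same thread (A). No race.
Steps 6,7: same thread (A). No race.
Steps 7,8: A(r=y,w=y) vs B(r=x,w=x). No conflict.
Steps 8,9: same thread (B). No race.
Steps 9,10: B(y = x) vs C(y = y - 1). RACE on y (W-W).
First conflict at steps 1,2.

Answer: yes 1 2 x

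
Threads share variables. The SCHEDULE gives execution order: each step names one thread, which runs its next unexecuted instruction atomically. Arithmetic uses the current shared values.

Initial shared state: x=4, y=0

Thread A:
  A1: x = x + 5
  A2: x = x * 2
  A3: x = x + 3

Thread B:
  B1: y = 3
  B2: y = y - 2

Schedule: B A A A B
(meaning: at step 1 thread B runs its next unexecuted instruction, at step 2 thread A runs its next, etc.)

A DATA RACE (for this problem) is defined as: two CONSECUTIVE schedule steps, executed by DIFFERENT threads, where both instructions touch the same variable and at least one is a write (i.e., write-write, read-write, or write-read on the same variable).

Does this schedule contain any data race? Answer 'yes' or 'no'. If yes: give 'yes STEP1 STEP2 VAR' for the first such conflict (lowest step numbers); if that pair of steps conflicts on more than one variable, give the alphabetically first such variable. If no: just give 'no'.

Answer: no

Derivation:
Steps 1,2: B(r=-,w=y) vs A(r=x,w=x). No conflict.
Steps 2,3: same thread (A). No race.
Steps 3,4: same thread (A). No race.
Steps 4,5: A(r=x,w=x) vs B(r=y,w=y). No conflict.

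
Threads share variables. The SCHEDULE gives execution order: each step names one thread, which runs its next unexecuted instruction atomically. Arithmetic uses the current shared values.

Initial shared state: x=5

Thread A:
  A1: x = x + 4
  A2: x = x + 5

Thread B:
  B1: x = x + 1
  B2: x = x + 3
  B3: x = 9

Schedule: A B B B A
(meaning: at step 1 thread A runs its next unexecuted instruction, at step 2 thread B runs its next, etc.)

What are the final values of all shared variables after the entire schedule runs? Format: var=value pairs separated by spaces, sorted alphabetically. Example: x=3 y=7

Step 1: thread A executes A1 (x = x + 4). Shared: x=9. PCs: A@1 B@0
Step 2: thread B executes B1 (x = x + 1). Shared: x=10. PCs: A@1 B@1
Step 3: thread B executes B2 (x = x + 3). Shared: x=13. PCs: A@1 B@2
Step 4: thread B executes B3 (x = 9). Shared: x=9. PCs: A@1 B@3
Step 5: thread A executes A2 (x = x + 5). Shared: x=14. PCs: A@2 B@3

Answer: x=14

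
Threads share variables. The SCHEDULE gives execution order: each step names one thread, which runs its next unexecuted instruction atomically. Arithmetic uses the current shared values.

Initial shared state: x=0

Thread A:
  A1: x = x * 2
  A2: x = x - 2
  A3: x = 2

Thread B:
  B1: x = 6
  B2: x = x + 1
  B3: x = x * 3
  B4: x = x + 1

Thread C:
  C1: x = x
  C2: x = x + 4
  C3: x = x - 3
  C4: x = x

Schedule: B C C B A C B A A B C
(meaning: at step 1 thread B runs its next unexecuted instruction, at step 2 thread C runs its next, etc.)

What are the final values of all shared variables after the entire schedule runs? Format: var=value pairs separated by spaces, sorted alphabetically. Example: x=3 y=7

Answer: x=3

Derivation:
Step 1: thread B executes B1 (x = 6). Shared: x=6. PCs: A@0 B@1 C@0
Step 2: thread C executes C1 (x = x). Shared: x=6. PCs: A@0 B@1 C@1
Step 3: thread C executes C2 (x = x + 4). Shared: x=10. PCs: A@0 B@1 C@2
Step 4: thread B executes B2 (x = x + 1). Shared: x=11. PCs: A@0 B@2 C@2
Step 5: thread A executes A1 (x = x * 2). Shared: x=22. PCs: A@1 B@2 C@2
Step 6: thread C executes C3 (x = x - 3). Shared: x=19. PCs: A@1 B@2 C@3
Step 7: thread B executes B3 (x = x * 3). Shared: x=57. PCs: A@1 B@3 C@3
Step 8: thread A executes A2 (x = x - 2). Shared: x=55. PCs: A@2 B@3 C@3
Step 9: thread A executes A3 (x = 2). Shared: x=2. PCs: A@3 B@3 C@3
Step 10: thread B executes B4 (x = x + 1). Shared: x=3. PCs: A@3 B@4 C@3
Step 11: thread C executes C4 (x = x). Shared: x=3. PCs: A@3 B@4 C@4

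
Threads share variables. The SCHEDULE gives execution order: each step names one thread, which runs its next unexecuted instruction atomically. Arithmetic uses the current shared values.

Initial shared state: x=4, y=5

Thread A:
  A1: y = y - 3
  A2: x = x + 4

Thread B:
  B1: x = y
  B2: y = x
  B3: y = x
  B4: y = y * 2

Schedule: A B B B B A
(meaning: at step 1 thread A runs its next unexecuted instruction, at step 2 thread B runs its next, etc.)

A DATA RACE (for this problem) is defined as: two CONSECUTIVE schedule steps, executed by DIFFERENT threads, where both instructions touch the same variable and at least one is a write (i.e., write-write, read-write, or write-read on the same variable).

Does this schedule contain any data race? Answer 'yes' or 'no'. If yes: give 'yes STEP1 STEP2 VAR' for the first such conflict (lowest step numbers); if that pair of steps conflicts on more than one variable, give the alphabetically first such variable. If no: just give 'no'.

Answer: yes 1 2 y

Derivation:
Steps 1,2: A(y = y - 3) vs B(x = y). RACE on y (W-R).
Steps 2,3: same thread (B). No race.
Steps 3,4: same thread (B). No race.
Steps 4,5: same thread (B). No race.
Steps 5,6: B(r=y,w=y) vs A(r=x,w=x). No conflict.
First conflict at steps 1,2.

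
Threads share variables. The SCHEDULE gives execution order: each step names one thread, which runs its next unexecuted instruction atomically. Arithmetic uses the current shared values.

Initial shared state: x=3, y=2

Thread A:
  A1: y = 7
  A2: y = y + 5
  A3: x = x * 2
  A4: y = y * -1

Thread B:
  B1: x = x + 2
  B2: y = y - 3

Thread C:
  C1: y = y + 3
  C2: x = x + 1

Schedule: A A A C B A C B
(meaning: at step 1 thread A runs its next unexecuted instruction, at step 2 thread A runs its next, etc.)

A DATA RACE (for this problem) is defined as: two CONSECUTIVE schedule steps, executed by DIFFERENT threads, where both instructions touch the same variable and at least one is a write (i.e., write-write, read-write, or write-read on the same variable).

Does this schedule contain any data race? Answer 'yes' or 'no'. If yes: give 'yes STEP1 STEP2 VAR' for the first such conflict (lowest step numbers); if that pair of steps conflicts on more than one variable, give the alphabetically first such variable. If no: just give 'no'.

Answer: no

Derivation:
Steps 1,2: same thread (A). No race.
Steps 2,3: same thread (A). No race.
Steps 3,4: A(r=x,w=x) vs C(r=y,w=y). No conflict.
Steps 4,5: C(r=y,w=y) vs B(r=x,w=x). No conflict.
Steps 5,6: B(r=x,w=x) vs A(r=y,w=y). No conflict.
Steps 6,7: A(r=y,w=y) vs C(r=x,w=x). No conflict.
Steps 7,8: C(r=x,w=x) vs B(r=y,w=y). No conflict.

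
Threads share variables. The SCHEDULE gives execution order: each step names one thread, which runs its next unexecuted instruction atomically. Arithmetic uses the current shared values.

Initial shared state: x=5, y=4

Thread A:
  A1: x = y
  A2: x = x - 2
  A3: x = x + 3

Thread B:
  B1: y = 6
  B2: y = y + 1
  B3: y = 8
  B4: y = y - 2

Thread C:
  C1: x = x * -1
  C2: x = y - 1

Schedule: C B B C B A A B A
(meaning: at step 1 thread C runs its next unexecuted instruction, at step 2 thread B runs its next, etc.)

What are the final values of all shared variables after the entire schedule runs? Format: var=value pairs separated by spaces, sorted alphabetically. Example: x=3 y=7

Answer: x=9 y=6

Derivation:
Step 1: thread C executes C1 (x = x * -1). Shared: x=-5 y=4. PCs: A@0 B@0 C@1
Step 2: thread B executes B1 (y = 6). Shared: x=-5 y=6. PCs: A@0 B@1 C@1
Step 3: thread B executes B2 (y = y + 1). Shared: x=-5 y=7. PCs: A@0 B@2 C@1
Step 4: thread C executes C2 (x = y - 1). Shared: x=6 y=7. PCs: A@0 B@2 C@2
Step 5: thread B executes B3 (y = 8). Shared: x=6 y=8. PCs: A@0 B@3 C@2
Step 6: thread A executes A1 (x = y). Shared: x=8 y=8. PCs: A@1 B@3 C@2
Step 7: thread A executes A2 (x = x - 2). Shared: x=6 y=8. PCs: A@2 B@3 C@2
Step 8: thread B executes B4 (y = y - 2). Shared: x=6 y=6. PCs: A@2 B@4 C@2
Step 9: thread A executes A3 (x = x + 3). Shared: x=9 y=6. PCs: A@3 B@4 C@2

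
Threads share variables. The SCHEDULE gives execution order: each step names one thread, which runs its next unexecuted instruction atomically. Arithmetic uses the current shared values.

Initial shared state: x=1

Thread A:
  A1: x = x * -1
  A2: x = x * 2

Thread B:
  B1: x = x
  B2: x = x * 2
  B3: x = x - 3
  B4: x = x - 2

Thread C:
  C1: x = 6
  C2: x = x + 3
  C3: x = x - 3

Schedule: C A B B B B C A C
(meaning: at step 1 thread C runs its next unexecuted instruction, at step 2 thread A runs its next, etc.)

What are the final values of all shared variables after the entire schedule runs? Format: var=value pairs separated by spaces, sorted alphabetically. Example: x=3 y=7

Step 1: thread C executes C1 (x = 6). Shared: x=6. PCs: A@0 B@0 C@1
Step 2: thread A executes A1 (x = x * -1). Shared: x=-6. PCs: A@1 B@0 C@1
Step 3: thread B executes B1 (x = x). Shared: x=-6. PCs: A@1 B@1 C@1
Step 4: thread B executes B2 (x = x * 2). Shared: x=-12. PCs: A@1 B@2 C@1
Step 5: thread B executes B3 (x = x - 3). Shared: x=-15. PCs: A@1 B@3 C@1
Step 6: thread B executes B4 (x = x - 2). Shared: x=-17. PCs: A@1 B@4 C@1
Step 7: thread C executes C2 (x = x + 3). Shared: x=-14. PCs: A@1 B@4 C@2
Step 8: thread A executes A2 (x = x * 2). Shared: x=-28. PCs: A@2 B@4 C@2
Step 9: thread C executes C3 (x = x - 3). Shared: x=-31. PCs: A@2 B@4 C@3

Answer: x=-31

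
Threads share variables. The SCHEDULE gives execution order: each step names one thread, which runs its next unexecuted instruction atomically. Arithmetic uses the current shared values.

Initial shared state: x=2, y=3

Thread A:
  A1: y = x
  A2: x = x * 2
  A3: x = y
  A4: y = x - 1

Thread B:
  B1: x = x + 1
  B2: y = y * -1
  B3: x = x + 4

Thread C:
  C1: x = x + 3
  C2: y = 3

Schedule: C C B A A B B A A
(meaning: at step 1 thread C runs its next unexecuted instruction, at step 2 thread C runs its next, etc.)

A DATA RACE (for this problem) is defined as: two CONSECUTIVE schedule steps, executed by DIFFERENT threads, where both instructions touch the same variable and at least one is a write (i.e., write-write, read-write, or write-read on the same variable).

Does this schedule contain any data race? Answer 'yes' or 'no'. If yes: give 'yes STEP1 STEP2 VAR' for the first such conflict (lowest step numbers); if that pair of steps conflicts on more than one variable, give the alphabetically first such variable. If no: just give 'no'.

Answer: yes 3 4 x

Derivation:
Steps 1,2: same thread (C). No race.
Steps 2,3: C(r=-,w=y) vs B(r=x,w=x). No conflict.
Steps 3,4: B(x = x + 1) vs A(y = x). RACE on x (W-R).
Steps 4,5: same thread (A). No race.
Steps 5,6: A(r=x,w=x) vs B(r=y,w=y). No conflict.
Steps 6,7: same thread (B). No race.
Steps 7,8: B(x = x + 4) vs A(x = y). RACE on x (W-W).
Steps 8,9: same thread (A). No race.
First conflict at steps 3,4.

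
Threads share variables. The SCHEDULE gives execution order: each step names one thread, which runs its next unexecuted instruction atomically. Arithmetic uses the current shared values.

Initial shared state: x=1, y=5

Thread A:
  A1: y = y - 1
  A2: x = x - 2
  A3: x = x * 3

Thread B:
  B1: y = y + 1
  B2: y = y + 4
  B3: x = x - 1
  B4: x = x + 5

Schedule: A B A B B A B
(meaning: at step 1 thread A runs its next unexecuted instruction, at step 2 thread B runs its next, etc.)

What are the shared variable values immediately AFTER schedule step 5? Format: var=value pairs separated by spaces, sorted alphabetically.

Answer: x=-2 y=9

Derivation:
Step 1: thread A executes A1 (y = y - 1). Shared: x=1 y=4. PCs: A@1 B@0
Step 2: thread B executes B1 (y = y + 1). Shared: x=1 y=5. PCs: A@1 B@1
Step 3: thread A executes A2 (x = x - 2). Shared: x=-1 y=5. PCs: A@2 B@1
Step 4: thread B executes B2 (y = y + 4). Shared: x=-1 y=9. PCs: A@2 B@2
Step 5: thread B executes B3 (x = x - 1). Shared: x=-2 y=9. PCs: A@2 B@3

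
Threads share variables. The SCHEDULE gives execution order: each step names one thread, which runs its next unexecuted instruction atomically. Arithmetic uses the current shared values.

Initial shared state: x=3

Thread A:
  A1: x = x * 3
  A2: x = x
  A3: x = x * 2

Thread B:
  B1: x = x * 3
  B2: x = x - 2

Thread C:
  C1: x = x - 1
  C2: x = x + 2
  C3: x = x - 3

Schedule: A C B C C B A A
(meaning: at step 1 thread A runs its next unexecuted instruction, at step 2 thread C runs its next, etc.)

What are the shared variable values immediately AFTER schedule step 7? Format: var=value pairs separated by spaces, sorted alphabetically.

Answer: x=21

Derivation:
Step 1: thread A executes A1 (x = x * 3). Shared: x=9. PCs: A@1 B@0 C@0
Step 2: thread C executes C1 (x = x - 1). Shared: x=8. PCs: A@1 B@0 C@1
Step 3: thread B executes B1 (x = x * 3). Shared: x=24. PCs: A@1 B@1 C@1
Step 4: thread C executes C2 (x = x + 2). Shared: x=26. PCs: A@1 B@1 C@2
Step 5: thread C executes C3 (x = x - 3). Shared: x=23. PCs: A@1 B@1 C@3
Step 6: thread B executes B2 (x = x - 2). Shared: x=21. PCs: A@1 B@2 C@3
Step 7: thread A executes A2 (x = x). Shared: x=21. PCs: A@2 B@2 C@3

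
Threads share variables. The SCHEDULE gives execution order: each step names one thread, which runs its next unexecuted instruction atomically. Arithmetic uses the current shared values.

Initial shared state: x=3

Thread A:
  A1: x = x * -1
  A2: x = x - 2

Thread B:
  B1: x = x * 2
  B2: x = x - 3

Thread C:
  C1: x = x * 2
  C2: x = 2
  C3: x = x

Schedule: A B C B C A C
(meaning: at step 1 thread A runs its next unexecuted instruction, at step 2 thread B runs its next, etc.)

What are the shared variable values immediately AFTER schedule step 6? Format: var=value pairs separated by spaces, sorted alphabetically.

Answer: x=0

Derivation:
Step 1: thread A executes A1 (x = x * -1). Shared: x=-3. PCs: A@1 B@0 C@0
Step 2: thread B executes B1 (x = x * 2). Shared: x=-6. PCs: A@1 B@1 C@0
Step 3: thread C executes C1 (x = x * 2). Shared: x=-12. PCs: A@1 B@1 C@1
Step 4: thread B executes B2 (x = x - 3). Shared: x=-15. PCs: A@1 B@2 C@1
Step 5: thread C executes C2 (x = 2). Shared: x=2. PCs: A@1 B@2 C@2
Step 6: thread A executes A2 (x = x - 2). Shared: x=0. PCs: A@2 B@2 C@2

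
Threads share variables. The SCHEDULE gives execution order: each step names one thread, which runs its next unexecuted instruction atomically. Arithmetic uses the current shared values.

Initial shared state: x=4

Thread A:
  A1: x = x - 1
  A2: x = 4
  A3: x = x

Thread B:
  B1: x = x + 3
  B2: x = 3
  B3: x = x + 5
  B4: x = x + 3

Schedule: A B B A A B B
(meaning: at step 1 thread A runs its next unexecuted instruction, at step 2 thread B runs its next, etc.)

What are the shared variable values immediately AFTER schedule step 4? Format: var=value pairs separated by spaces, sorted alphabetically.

Step 1: thread A executes A1 (x = x - 1). Shared: x=3. PCs: A@1 B@0
Step 2: thread B executes B1 (x = x + 3). Shared: x=6. PCs: A@1 B@1
Step 3: thread B executes B2 (x = 3). Shared: x=3. PCs: A@1 B@2
Step 4: thread A executes A2 (x = 4). Shared: x=4. PCs: A@2 B@2

Answer: x=4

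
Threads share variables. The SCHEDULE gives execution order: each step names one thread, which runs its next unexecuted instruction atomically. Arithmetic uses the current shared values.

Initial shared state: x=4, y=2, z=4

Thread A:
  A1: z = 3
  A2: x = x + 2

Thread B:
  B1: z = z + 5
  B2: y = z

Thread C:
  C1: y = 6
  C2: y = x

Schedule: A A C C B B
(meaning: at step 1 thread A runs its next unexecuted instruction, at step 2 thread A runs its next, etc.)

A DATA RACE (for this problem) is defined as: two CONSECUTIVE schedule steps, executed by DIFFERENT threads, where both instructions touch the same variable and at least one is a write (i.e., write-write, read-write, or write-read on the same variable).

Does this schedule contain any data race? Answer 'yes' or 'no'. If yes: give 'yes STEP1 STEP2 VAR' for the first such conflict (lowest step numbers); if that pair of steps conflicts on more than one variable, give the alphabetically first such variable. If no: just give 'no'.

Answer: no

Derivation:
Steps 1,2: same thread (A). No race.
Steps 2,3: A(r=x,w=x) vs C(r=-,w=y). No conflict.
Steps 3,4: same thread (C). No race.
Steps 4,5: C(r=x,w=y) vs B(r=z,w=z). No conflict.
Steps 5,6: same thread (B). No race.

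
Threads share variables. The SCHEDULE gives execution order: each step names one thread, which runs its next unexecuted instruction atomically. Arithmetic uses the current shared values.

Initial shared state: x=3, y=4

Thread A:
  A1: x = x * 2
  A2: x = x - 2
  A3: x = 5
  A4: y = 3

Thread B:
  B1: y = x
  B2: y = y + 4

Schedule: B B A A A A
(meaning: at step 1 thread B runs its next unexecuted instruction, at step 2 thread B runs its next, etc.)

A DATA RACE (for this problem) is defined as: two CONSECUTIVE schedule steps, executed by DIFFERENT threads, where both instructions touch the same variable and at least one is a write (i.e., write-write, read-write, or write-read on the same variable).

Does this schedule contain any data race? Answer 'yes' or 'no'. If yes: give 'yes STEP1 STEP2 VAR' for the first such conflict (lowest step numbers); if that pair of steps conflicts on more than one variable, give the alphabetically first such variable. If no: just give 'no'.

Steps 1,2: same thread (B). No race.
Steps 2,3: B(r=y,w=y) vs A(r=x,w=x). No conflict.
Steps 3,4: same thread (A). No race.
Steps 4,5: same thread (A). No race.
Steps 5,6: same thread (A). No race.

Answer: no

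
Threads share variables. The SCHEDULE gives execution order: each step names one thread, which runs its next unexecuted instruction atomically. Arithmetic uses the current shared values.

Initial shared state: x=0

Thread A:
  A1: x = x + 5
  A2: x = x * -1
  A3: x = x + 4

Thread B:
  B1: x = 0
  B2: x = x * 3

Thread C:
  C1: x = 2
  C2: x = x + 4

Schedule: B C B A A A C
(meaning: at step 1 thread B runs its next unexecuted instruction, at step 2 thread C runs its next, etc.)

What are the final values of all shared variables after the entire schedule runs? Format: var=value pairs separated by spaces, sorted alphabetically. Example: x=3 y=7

Answer: x=-3

Derivation:
Step 1: thread B executes B1 (x = 0). Shared: x=0. PCs: A@0 B@1 C@0
Step 2: thread C executes C1 (x = 2). Shared: x=2. PCs: A@0 B@1 C@1
Step 3: thread B executes B2 (x = x * 3). Shared: x=6. PCs: A@0 B@2 C@1
Step 4: thread A executes A1 (x = x + 5). Shared: x=11. PCs: A@1 B@2 C@1
Step 5: thread A executes A2 (x = x * -1). Shared: x=-11. PCs: A@2 B@2 C@1
Step 6: thread A executes A3 (x = x + 4). Shared: x=-7. PCs: A@3 B@2 C@1
Step 7: thread C executes C2 (x = x + 4). Shared: x=-3. PCs: A@3 B@2 C@2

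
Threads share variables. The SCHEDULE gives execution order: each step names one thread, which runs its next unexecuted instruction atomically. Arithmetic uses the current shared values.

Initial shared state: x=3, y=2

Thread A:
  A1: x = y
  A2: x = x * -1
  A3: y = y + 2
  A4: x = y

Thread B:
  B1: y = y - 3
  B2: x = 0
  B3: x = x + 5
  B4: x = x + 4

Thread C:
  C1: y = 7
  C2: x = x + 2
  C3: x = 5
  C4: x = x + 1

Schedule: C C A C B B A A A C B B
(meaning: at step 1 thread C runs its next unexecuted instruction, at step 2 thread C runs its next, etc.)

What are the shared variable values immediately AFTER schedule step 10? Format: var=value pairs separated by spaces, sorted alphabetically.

Answer: x=7 y=6

Derivation:
Step 1: thread C executes C1 (y = 7). Shared: x=3 y=7. PCs: A@0 B@0 C@1
Step 2: thread C executes C2 (x = x + 2). Shared: x=5 y=7. PCs: A@0 B@0 C@2
Step 3: thread A executes A1 (x = y). Shared: x=7 y=7. PCs: A@1 B@0 C@2
Step 4: thread C executes C3 (x = 5). Shared: x=5 y=7. PCs: A@1 B@0 C@3
Step 5: thread B executes B1 (y = y - 3). Shared: x=5 y=4. PCs: A@1 B@1 C@3
Step 6: thread B executes B2 (x = 0). Shared: x=0 y=4. PCs: A@1 B@2 C@3
Step 7: thread A executes A2 (x = x * -1). Shared: x=0 y=4. PCs: A@2 B@2 C@3
Step 8: thread A executes A3 (y = y + 2). Shared: x=0 y=6. PCs: A@3 B@2 C@3
Step 9: thread A executes A4 (x = y). Shared: x=6 y=6. PCs: A@4 B@2 C@3
Step 10: thread C executes C4 (x = x + 1). Shared: x=7 y=6. PCs: A@4 B@2 C@4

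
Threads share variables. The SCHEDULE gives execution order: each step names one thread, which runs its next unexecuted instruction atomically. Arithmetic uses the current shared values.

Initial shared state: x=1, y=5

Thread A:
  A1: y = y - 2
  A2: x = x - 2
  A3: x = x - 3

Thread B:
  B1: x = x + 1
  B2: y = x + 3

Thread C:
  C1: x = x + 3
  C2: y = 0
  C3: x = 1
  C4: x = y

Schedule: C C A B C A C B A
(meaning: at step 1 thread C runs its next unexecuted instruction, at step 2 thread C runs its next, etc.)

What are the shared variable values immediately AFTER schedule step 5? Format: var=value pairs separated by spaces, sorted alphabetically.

Answer: x=1 y=-2

Derivation:
Step 1: thread C executes C1 (x = x + 3). Shared: x=4 y=5. PCs: A@0 B@0 C@1
Step 2: thread C executes C2 (y = 0). Shared: x=4 y=0. PCs: A@0 B@0 C@2
Step 3: thread A executes A1 (y = y - 2). Shared: x=4 y=-2. PCs: A@1 B@0 C@2
Step 4: thread B executes B1 (x = x + 1). Shared: x=5 y=-2. PCs: A@1 B@1 C@2
Step 5: thread C executes C3 (x = 1). Shared: x=1 y=-2. PCs: A@1 B@1 C@3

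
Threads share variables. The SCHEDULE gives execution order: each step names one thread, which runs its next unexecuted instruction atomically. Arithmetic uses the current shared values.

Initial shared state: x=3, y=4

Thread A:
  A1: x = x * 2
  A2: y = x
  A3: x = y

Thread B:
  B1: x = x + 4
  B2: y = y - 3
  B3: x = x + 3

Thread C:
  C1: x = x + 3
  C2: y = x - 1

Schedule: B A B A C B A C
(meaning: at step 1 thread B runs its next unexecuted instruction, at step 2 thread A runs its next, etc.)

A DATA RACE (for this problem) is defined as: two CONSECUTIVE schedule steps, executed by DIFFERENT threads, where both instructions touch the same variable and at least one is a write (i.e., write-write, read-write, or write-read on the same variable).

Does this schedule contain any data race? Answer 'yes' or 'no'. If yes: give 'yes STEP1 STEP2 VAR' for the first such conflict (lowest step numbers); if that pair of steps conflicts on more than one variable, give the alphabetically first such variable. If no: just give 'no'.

Steps 1,2: B(x = x + 4) vs A(x = x * 2). RACE on x (W-W).
Steps 2,3: A(r=x,w=x) vs B(r=y,w=y). No conflict.
Steps 3,4: B(y = y - 3) vs A(y = x). RACE on y (W-W).
Steps 4,5: A(y = x) vs C(x = x + 3). RACE on x (R-W).
Steps 5,6: C(x = x + 3) vs B(x = x + 3). RACE on x (W-W).
Steps 6,7: B(x = x + 3) vs A(x = y). RACE on x (W-W).
Steps 7,8: A(x = y) vs C(y = x - 1). RACE on x (W-R), y (R-W). Multiple vars; alphabetically first is x.
First conflict at steps 1,2.

Answer: yes 1 2 x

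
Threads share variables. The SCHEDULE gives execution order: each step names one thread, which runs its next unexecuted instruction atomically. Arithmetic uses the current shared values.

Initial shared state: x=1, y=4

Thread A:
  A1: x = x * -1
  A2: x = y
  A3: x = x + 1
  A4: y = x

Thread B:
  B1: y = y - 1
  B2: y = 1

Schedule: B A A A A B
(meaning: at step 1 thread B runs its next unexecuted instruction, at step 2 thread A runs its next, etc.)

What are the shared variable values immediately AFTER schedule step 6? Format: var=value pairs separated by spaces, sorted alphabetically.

Answer: x=4 y=1

Derivation:
Step 1: thread B executes B1 (y = y - 1). Shared: x=1 y=3. PCs: A@0 B@1
Step 2: thread A executes A1 (x = x * -1). Shared: x=-1 y=3. PCs: A@1 B@1
Step 3: thread A executes A2 (x = y). Shared: x=3 y=3. PCs: A@2 B@1
Step 4: thread A executes A3 (x = x + 1). Shared: x=4 y=3. PCs: A@3 B@1
Step 5: thread A executes A4 (y = x). Shared: x=4 y=4. PCs: A@4 B@1
Step 6: thread B executes B2 (y = 1). Shared: x=4 y=1. PCs: A@4 B@2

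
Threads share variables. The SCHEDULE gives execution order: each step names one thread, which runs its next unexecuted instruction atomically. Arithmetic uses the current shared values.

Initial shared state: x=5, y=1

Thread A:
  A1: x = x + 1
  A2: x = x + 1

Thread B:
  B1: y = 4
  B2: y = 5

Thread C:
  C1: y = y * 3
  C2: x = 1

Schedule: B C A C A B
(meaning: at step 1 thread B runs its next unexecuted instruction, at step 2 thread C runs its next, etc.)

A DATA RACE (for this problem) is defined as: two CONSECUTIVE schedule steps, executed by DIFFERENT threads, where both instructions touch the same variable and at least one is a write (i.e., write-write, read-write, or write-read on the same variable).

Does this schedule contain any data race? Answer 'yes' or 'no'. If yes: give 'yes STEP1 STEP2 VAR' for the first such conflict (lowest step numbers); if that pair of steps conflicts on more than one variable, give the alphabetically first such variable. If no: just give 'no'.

Answer: yes 1 2 y

Derivation:
Steps 1,2: B(y = 4) vs C(y = y * 3). RACE on y (W-W).
Steps 2,3: C(r=y,w=y) vs A(r=x,w=x). No conflict.
Steps 3,4: A(x = x + 1) vs C(x = 1). RACE on x (W-W).
Steps 4,5: C(x = 1) vs A(x = x + 1). RACE on x (W-W).
Steps 5,6: A(r=x,w=x) vs B(r=-,w=y). No conflict.
First conflict at steps 1,2.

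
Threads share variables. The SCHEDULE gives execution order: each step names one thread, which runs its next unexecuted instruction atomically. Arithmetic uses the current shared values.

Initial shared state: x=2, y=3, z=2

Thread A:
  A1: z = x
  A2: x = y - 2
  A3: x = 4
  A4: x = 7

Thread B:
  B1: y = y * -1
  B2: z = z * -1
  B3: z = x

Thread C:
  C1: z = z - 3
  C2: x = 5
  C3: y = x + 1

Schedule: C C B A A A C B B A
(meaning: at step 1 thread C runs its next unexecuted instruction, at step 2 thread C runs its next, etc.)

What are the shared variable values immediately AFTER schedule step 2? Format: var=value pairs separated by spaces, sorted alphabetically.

Step 1: thread C executes C1 (z = z - 3). Shared: x=2 y=3 z=-1. PCs: A@0 B@0 C@1
Step 2: thread C executes C2 (x = 5). Shared: x=5 y=3 z=-1. PCs: A@0 B@0 C@2

Answer: x=5 y=3 z=-1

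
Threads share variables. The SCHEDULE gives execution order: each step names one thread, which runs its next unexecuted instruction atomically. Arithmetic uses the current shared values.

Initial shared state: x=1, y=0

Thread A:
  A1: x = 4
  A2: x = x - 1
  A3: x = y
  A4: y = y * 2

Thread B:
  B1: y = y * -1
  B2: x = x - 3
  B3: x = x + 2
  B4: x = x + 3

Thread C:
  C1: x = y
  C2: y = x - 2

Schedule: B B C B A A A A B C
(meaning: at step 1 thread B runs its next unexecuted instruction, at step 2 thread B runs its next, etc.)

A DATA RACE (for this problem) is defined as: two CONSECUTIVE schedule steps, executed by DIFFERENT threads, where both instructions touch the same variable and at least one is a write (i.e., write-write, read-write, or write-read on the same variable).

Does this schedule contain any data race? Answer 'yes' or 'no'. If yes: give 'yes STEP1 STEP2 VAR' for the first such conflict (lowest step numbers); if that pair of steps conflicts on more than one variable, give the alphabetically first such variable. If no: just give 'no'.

Steps 1,2: same thread (B). No race.
Steps 2,3: B(x = x - 3) vs C(x = y). RACE on x (W-W).
Steps 3,4: C(x = y) vs B(x = x + 2). RACE on x (W-W).
Steps 4,5: B(x = x + 2) vs A(x = 4). RACE on x (W-W).
Steps 5,6: same thread (A). No race.
Steps 6,7: same thread (A). No race.
Steps 7,8: same thread (A). No race.
Steps 8,9: A(r=y,w=y) vs B(r=x,w=x). No conflict.
Steps 9,10: B(x = x + 3) vs C(y = x - 2). RACE on x (W-R).
First conflict at steps 2,3.

Answer: yes 2 3 x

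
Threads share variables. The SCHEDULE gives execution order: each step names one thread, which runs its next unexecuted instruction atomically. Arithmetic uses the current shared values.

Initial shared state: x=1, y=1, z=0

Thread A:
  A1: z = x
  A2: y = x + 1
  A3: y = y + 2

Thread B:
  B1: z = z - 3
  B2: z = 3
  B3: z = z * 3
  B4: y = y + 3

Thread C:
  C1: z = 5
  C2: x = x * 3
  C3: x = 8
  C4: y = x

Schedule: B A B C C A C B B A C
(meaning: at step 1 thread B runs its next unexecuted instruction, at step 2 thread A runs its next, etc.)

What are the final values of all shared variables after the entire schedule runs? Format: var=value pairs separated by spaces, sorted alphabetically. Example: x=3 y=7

Answer: x=8 y=8 z=15

Derivation:
Step 1: thread B executes B1 (z = z - 3). Shared: x=1 y=1 z=-3. PCs: A@0 B@1 C@0
Step 2: thread A executes A1 (z = x). Shared: x=1 y=1 z=1. PCs: A@1 B@1 C@0
Step 3: thread B executes B2 (z = 3). Shared: x=1 y=1 z=3. PCs: A@1 B@2 C@0
Step 4: thread C executes C1 (z = 5). Shared: x=1 y=1 z=5. PCs: A@1 B@2 C@1
Step 5: thread C executes C2 (x = x * 3). Shared: x=3 y=1 z=5. PCs: A@1 B@2 C@2
Step 6: thread A executes A2 (y = x + 1). Shared: x=3 y=4 z=5. PCs: A@2 B@2 C@2
Step 7: thread C executes C3 (x = 8). Shared: x=8 y=4 z=5. PCs: A@2 B@2 C@3
Step 8: thread B executes B3 (z = z * 3). Shared: x=8 y=4 z=15. PCs: A@2 B@3 C@3
Step 9: thread B executes B4 (y = y + 3). Shared: x=8 y=7 z=15. PCs: A@2 B@4 C@3
Step 10: thread A executes A3 (y = y + 2). Shared: x=8 y=9 z=15. PCs: A@3 B@4 C@3
Step 11: thread C executes C4 (y = x). Shared: x=8 y=8 z=15. PCs: A@3 B@4 C@4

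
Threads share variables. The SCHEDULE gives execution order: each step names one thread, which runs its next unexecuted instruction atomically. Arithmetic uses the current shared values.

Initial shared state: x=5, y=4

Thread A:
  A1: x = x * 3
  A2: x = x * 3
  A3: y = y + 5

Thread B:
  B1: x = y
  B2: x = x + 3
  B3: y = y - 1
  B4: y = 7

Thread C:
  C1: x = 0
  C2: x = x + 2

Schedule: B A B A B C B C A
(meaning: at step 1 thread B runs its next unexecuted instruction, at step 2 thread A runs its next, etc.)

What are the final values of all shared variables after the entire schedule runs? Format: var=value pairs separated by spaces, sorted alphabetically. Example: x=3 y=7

Step 1: thread B executes B1 (x = y). Shared: x=4 y=4. PCs: A@0 B@1 C@0
Step 2: thread A executes A1 (x = x * 3). Shared: x=12 y=4. PCs: A@1 B@1 C@0
Step 3: thread B executes B2 (x = x + 3). Shared: x=15 y=4. PCs: A@1 B@2 C@0
Step 4: thread A executes A2 (x = x * 3). Shared: x=45 y=4. PCs: A@2 B@2 C@0
Step 5: thread B executes B3 (y = y - 1). Shared: x=45 y=3. PCs: A@2 B@3 C@0
Step 6: thread C executes C1 (x = 0). Shared: x=0 y=3. PCs: A@2 B@3 C@1
Step 7: thread B executes B4 (y = 7). Shared: x=0 y=7. PCs: A@2 B@4 C@1
Step 8: thread C executes C2 (x = x + 2). Shared: x=2 y=7. PCs: A@2 B@4 C@2
Step 9: thread A executes A3 (y = y + 5). Shared: x=2 y=12. PCs: A@3 B@4 C@2

Answer: x=2 y=12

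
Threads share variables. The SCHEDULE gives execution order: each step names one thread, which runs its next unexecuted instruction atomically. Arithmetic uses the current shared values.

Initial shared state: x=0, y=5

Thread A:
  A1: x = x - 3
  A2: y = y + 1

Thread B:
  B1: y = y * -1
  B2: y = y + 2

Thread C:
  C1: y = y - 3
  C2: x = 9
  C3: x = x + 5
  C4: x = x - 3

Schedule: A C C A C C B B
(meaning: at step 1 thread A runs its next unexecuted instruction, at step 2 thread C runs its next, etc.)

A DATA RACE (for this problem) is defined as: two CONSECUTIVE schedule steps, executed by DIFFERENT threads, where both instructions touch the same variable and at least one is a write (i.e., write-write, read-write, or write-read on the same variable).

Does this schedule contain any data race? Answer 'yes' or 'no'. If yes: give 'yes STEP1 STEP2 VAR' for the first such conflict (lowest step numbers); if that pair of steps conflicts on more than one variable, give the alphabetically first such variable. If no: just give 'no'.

Steps 1,2: A(r=x,w=x) vs C(r=y,w=y). No conflict.
Steps 2,3: same thread (C). No race.
Steps 3,4: C(r=-,w=x) vs A(r=y,w=y). No conflict.
Steps 4,5: A(r=y,w=y) vs C(r=x,w=x). No conflict.
Steps 5,6: same thread (C). No race.
Steps 6,7: C(r=x,w=x) vs B(r=y,w=y). No conflict.
Steps 7,8: same thread (B). No race.

Answer: no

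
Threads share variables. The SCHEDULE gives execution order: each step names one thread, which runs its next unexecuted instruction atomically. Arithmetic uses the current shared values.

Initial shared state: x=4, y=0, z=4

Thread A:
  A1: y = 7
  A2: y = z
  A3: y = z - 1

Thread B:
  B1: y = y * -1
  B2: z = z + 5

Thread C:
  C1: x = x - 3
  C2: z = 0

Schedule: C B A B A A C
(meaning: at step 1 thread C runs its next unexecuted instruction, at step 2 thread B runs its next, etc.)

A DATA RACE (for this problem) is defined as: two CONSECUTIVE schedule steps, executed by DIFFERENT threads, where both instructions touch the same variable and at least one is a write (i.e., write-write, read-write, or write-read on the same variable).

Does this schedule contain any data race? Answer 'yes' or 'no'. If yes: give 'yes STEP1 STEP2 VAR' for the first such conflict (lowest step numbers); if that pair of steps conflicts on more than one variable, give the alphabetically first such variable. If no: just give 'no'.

Answer: yes 2 3 y

Derivation:
Steps 1,2: C(r=x,w=x) vs B(r=y,w=y). No conflict.
Steps 2,3: B(y = y * -1) vs A(y = 7). RACE on y (W-W).
Steps 3,4: A(r=-,w=y) vs B(r=z,w=z). No conflict.
Steps 4,5: B(z = z + 5) vs A(y = z). RACE on z (W-R).
Steps 5,6: same thread (A). No race.
Steps 6,7: A(y = z - 1) vs C(z = 0). RACE on z (R-W).
First conflict at steps 2,3.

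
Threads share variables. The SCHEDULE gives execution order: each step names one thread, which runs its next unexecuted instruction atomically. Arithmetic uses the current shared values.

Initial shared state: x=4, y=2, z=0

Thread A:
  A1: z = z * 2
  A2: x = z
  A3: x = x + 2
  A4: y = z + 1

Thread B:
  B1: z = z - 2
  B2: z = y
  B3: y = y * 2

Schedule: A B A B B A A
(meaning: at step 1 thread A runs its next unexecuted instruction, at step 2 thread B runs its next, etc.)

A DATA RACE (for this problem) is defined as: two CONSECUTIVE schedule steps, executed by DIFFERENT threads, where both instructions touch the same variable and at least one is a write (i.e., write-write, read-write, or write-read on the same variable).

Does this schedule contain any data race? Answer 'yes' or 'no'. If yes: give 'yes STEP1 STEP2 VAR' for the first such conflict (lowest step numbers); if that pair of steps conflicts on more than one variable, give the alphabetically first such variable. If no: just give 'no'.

Answer: yes 1 2 z

Derivation:
Steps 1,2: A(z = z * 2) vs B(z = z - 2). RACE on z (W-W).
Steps 2,3: B(z = z - 2) vs A(x = z). RACE on z (W-R).
Steps 3,4: A(x = z) vs B(z = y). RACE on z (R-W).
Steps 4,5: same thread (B). No race.
Steps 5,6: B(r=y,w=y) vs A(r=x,w=x). No conflict.
Steps 6,7: same thread (A). No race.
First conflict at steps 1,2.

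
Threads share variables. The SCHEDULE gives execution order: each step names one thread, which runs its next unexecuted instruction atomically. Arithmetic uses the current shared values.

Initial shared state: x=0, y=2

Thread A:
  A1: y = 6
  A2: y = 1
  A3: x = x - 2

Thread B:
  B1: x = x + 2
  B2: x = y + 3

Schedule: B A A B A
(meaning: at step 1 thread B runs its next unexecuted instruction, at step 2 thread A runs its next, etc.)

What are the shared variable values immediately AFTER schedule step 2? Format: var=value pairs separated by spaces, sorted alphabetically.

Answer: x=2 y=6

Derivation:
Step 1: thread B executes B1 (x = x + 2). Shared: x=2 y=2. PCs: A@0 B@1
Step 2: thread A executes A1 (y = 6). Shared: x=2 y=6. PCs: A@1 B@1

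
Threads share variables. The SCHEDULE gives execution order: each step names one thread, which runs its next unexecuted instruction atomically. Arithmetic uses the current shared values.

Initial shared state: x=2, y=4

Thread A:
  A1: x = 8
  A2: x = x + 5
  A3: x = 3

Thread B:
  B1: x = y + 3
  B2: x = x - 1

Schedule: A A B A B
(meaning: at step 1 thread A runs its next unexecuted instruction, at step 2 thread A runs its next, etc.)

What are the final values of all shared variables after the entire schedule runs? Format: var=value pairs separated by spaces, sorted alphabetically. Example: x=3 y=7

Answer: x=2 y=4

Derivation:
Step 1: thread A executes A1 (x = 8). Shared: x=8 y=4. PCs: A@1 B@0
Step 2: thread A executes A2 (x = x + 5). Shared: x=13 y=4. PCs: A@2 B@0
Step 3: thread B executes B1 (x = y + 3). Shared: x=7 y=4. PCs: A@2 B@1
Step 4: thread A executes A3 (x = 3). Shared: x=3 y=4. PCs: A@3 B@1
Step 5: thread B executes B2 (x = x - 1). Shared: x=2 y=4. PCs: A@3 B@2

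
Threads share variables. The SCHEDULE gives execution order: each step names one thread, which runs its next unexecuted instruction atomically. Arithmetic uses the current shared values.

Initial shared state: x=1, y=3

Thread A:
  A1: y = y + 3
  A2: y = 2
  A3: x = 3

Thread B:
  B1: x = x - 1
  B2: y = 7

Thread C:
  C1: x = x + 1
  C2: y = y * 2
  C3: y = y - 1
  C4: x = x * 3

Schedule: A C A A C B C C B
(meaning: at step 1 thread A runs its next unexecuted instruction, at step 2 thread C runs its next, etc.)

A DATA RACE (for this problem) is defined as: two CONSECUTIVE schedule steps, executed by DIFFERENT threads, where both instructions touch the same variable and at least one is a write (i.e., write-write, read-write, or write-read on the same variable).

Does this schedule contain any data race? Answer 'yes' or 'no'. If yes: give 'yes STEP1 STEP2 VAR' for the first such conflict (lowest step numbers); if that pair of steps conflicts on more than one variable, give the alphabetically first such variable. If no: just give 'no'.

Answer: no

Derivation:
Steps 1,2: A(r=y,w=y) vs C(r=x,w=x). No conflict.
Steps 2,3: C(r=x,w=x) vs A(r=-,w=y). No conflict.
Steps 3,4: same thread (A). No race.
Steps 4,5: A(r=-,w=x) vs C(r=y,w=y). No conflict.
Steps 5,6: C(r=y,w=y) vs B(r=x,w=x). No conflict.
Steps 6,7: B(r=x,w=x) vs C(r=y,w=y). No conflict.
Steps 7,8: same thread (C). No race.
Steps 8,9: C(r=x,w=x) vs B(r=-,w=y). No conflict.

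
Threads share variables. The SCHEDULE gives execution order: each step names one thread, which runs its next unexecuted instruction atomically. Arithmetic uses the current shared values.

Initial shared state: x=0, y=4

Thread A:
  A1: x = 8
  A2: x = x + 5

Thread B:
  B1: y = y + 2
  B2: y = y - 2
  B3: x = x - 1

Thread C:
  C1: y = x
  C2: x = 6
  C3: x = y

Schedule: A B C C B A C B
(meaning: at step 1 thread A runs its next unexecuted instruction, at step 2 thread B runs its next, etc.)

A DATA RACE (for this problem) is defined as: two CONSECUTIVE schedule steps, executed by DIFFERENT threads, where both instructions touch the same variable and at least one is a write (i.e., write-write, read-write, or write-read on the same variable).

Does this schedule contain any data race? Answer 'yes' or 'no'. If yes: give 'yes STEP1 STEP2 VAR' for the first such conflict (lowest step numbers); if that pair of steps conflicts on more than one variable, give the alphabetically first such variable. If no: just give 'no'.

Steps 1,2: A(r=-,w=x) vs B(r=y,w=y). No conflict.
Steps 2,3: B(y = y + 2) vs C(y = x). RACE on y (W-W).
Steps 3,4: same thread (C). No race.
Steps 4,5: C(r=-,w=x) vs B(r=y,w=y). No conflict.
Steps 5,6: B(r=y,w=y) vs A(r=x,w=x). No conflict.
Steps 6,7: A(x = x + 5) vs C(x = y). RACE on x (W-W).
Steps 7,8: C(x = y) vs B(x = x - 1). RACE on x (W-W).
First conflict at steps 2,3.

Answer: yes 2 3 y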